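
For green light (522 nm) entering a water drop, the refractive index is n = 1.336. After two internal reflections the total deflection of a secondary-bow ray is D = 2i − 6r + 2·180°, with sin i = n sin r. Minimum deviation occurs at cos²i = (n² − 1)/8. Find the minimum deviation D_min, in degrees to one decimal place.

231.7°

cos²i = (1.78490 − 1)/8 = 0.09811; i = arccos(0.31323) = 71.746°.
sin r = sin 71.746°/1.336 = 0.71084; r = 45.303°.
D_min = 2·71.746° − 6·45.303° + 360° = 231.674°.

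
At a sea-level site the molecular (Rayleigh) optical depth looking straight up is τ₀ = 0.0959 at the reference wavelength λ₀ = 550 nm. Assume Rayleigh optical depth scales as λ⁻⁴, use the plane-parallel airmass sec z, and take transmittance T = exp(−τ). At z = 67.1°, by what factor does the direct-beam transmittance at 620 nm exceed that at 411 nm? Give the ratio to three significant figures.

Airmass: sec 67.1° = 2.5699.
τ(620 nm) = 0.0959 × (550/620)⁴ × 2.5699 = 0.0959 × 0.6193 × 2.5699 = 0.1526.
τ(411 nm) = 0.0959 × (550/411)⁴ × 2.5699 = 0.0959 × 3.2069 × 2.5699 = 0.7903.
T(620)/T(411) = exp(τ_B − τ_A) = exp(0.6377) = 1.8922.

1.89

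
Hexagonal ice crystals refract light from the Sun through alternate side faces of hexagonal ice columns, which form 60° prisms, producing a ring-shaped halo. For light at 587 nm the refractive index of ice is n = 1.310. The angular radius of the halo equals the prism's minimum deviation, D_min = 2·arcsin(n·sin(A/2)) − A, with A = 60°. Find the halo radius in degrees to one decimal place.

n·sin(A/2) = 1.310 × sin 30° = 1.310 × 0.5000 = 0.6550.
D_min = 2·arcsin(0.6550) − 60° = 2 × 40.920° − 60° = 21.839°.

21.8°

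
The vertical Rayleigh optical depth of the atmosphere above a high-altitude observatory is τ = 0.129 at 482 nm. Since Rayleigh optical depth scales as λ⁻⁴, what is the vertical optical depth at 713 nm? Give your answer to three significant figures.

τ(713 nm) = τ(482 nm) × (482/713)⁴ = 0.129 × (0.6760)⁴ = 0.129 × 0.2088 = 0.0269.

0.0269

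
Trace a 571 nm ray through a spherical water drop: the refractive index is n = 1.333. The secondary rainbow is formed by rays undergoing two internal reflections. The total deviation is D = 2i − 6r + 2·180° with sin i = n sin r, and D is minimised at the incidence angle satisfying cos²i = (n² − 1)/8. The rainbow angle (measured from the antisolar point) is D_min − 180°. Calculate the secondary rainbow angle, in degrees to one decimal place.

50.9°

cos²i = (1.77689 − 1)/8 = 0.09711; i = arccos(0.31163) = 71.843°.
sin r = sin 71.843°/1.333 = 0.71283; r = 45.466°.
D_min = 2·71.843° − 6·45.466° + 360° = 230.891°.
Rainbow angle = D_min − 180° = 50.891°.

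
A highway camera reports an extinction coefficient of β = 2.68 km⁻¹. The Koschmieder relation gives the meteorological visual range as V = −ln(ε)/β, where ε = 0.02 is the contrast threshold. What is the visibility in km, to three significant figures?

1.46 km

V = −ln(0.02) / 2.68 = 3.912 / 2.68 = 1.4597 km.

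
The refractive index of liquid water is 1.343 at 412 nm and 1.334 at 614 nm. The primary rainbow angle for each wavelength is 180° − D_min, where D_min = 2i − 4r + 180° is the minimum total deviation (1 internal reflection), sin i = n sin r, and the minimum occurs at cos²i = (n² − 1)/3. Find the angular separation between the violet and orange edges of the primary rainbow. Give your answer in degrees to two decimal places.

1.29°

At 412 nm (n = 1.343): cos²i = 0.26788 → i = 58.830°, r = 39.577°, D_min = 139.354°, rainbow angle = 40.646°.
At 614 nm (n = 1.334): cos²i = 0.25985 → i = 59.352°, r = 40.159°, D_min = 138.067°, rainbow angle = 41.933°.
Angular width = |40.646° − 41.933°| = 1.287°.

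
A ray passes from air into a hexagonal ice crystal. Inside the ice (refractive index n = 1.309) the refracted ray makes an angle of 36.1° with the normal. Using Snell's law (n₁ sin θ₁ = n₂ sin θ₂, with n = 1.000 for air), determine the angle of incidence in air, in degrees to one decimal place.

50.5°

Snell: sin θ_i = n · sin θ_r = 1.309 × sin 36.1° = 1.309 × 0.5892 = 0.7713.
θ_i = arcsin(0.7713) = 50.47°.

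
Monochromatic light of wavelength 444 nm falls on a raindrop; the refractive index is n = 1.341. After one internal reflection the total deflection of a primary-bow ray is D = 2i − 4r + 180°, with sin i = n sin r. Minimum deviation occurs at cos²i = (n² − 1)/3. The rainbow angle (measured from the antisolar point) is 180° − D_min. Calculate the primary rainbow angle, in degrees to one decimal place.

40.9°

cos²i = (1.79828 − 1)/3 = 0.26609; i = arccos(0.51584) = 58.946°.
sin r = sin 58.946°/1.341 = 0.63884; r = 39.705°.
D_min = 2·58.946° − 4·39.705° + 180° = 139.071°.
Rainbow angle = 180° − D_min = 40.929°.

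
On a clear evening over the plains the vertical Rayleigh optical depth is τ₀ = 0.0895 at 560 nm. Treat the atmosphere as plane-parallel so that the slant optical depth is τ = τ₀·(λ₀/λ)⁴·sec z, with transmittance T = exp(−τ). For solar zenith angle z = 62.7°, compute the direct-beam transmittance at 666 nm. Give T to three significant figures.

0.907

sec 62.7° = 2.1803.
τ = 0.0895 × (560/666)⁴ × 2.1803 = 0.0895 × 0.4999 × 2.1803 = 0.0975.
T = exp(−0.0975) = 0.9071.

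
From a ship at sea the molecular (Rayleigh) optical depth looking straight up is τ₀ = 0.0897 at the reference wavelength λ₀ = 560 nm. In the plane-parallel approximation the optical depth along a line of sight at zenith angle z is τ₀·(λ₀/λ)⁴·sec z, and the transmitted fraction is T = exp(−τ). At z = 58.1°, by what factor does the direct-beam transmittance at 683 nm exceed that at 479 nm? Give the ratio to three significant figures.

Airmass: sec 58.1° = 1.8924.
τ(683 nm) = 0.0897 × (560/683)⁴ × 1.8924 = 0.0897 × 0.4519 × 1.8924 = 0.0767.
τ(479 nm) = 0.0897 × (560/479)⁴ × 1.8924 = 0.0897 × 1.8681 × 1.8924 = 0.3171.
T(683)/T(479) = exp(τ_B − τ_A) = exp(0.2404) = 1.2718.

1.27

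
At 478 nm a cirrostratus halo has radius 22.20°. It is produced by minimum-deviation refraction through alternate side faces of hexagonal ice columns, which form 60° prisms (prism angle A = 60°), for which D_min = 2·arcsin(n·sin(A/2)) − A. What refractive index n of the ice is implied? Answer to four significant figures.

1.315

Rearranging: n = sin((D_min + A)/2) / sin(A/2).
(D_min + A)/2 = (22.20° + 60°)/2 = 41.100°.
n = sin 41.100° / sin 30° = 0.6574 / 0.5000 = 1.3148.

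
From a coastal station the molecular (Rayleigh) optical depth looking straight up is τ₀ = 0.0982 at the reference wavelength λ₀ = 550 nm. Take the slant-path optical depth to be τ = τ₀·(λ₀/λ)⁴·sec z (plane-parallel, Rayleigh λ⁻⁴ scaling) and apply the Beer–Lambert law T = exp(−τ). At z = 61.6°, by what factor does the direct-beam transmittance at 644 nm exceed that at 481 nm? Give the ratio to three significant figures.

Airmass: sec 61.6° = 2.1025.
τ(644 nm) = 0.0982 × (550/644)⁴ × 2.1025 = 0.0982 × 0.5320 × 2.1025 = 0.1098.
τ(481 nm) = 0.0982 × (550/481)⁴ × 2.1025 = 0.0982 × 1.7095 × 2.1025 = 0.3530.
T(644)/T(481) = exp(τ_B − τ_A) = exp(0.2431) = 1.2752.

1.28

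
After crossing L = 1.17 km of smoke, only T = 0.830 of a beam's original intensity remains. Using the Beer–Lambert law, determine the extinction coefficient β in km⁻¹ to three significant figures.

0.159 km⁻¹

Beer–Lambert: T = exp(−βL) ⇒ β = −ln(T)/L = −ln(0.830)/1.17 = 0.1863/1.17 = 0.1593 km⁻¹.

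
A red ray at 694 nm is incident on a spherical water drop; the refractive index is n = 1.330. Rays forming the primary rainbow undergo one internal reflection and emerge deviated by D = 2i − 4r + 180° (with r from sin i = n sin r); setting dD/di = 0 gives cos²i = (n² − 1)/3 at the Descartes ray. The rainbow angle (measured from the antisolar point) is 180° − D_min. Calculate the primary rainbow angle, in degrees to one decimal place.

42.5°

cos²i = (1.76890 − 1)/3 = 0.25630; i = arccos(0.50626) = 59.585°.
sin r = sin 59.585°/1.330 = 0.64841; r = 40.422°.
D_min = 2·59.585° − 4·40.422° + 180° = 137.484°.
Rainbow angle = 180° − D_min = 42.516°.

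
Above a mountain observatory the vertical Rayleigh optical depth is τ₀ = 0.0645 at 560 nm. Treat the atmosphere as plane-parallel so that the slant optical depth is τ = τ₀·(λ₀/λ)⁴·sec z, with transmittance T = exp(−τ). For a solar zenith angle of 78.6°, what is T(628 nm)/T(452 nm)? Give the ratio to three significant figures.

1.76

Airmass: sec 78.6° = 5.0593.
τ(628 nm) = 0.0645 × (560/628)⁴ × 5.0593 = 0.0645 × 0.6323 × 5.0593 = 0.2063.
τ(452 nm) = 0.0645 × (560/452)⁴ × 5.0593 = 0.0645 × 2.3561 × 5.0593 = 0.7689.
T(628)/T(452) = exp(τ_B − τ_A) = exp(0.5625) = 1.7551.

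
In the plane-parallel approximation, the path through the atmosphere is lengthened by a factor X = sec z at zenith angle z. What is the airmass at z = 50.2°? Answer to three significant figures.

X = sec z = 1/cos 50.2° = 1/0.6401 = 1.5622.

1.56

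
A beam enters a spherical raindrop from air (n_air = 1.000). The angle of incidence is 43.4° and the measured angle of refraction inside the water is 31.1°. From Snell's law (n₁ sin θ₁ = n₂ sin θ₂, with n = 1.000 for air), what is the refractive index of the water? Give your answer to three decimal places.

n = sin θ_i / sin θ_r = sin 43.4° / sin 31.1° = 0.6871 / 0.5165 = 1.3302.

1.330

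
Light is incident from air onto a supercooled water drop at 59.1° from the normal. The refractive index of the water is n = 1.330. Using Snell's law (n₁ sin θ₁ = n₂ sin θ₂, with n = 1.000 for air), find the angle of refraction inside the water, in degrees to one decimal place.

40.2°

Snell: sin θ_r = sin θ_i / n = sin 59.1° / 1.330 = 0.8581 / 1.330 = 0.6452.
θ_r = arcsin(0.6452) = 40.18°.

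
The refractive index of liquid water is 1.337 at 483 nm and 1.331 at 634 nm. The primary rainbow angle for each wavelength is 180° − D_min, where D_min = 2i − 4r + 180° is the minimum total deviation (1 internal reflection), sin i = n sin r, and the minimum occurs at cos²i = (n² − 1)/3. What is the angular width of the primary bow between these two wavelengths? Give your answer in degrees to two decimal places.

0.87°

At 483 nm (n = 1.337): cos²i = 0.26252 → i = 59.178°, r = 39.964°, D_min = 138.500°, rainbow angle = 41.500°.
At 634 nm (n = 1.331): cos²i = 0.25719 → i = 59.527°, r = 40.356°, D_min = 137.630°, rainbow angle = 42.370°.
Angular width = |41.500° − 42.370°| = 0.870°.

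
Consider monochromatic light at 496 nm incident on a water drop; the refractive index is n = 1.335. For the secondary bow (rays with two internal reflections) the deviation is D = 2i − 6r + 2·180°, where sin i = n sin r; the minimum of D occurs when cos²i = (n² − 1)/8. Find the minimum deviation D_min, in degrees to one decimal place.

cos²i = (1.78222 − 1)/8 = 0.09778; i = arccos(0.31269) = 71.778°.
sin r = sin 71.778°/1.335 = 0.71150; r = 45.357°.
D_min = 2·71.778° − 6·45.357° + 360° = 231.414°.

231.4°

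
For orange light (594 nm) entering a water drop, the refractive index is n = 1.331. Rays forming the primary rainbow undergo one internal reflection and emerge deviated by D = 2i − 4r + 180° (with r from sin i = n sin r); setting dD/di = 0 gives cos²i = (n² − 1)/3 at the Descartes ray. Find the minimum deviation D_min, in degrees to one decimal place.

cos²i = (1.77156 − 1)/3 = 0.25719; i = arccos(0.50714) = 59.527°.
sin r = sin 59.527°/1.331 = 0.64753; r = 40.356°.
D_min = 2·59.527° − 4·40.356° + 180° = 137.630°.

137.6°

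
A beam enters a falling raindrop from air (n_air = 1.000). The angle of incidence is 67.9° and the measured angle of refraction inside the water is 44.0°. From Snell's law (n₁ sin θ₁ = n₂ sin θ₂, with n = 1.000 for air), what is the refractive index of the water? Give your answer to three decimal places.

n = sin θ_i / sin θ_r = sin 67.9° / sin 44.0° = 0.9265 / 0.6947 = 1.3338.

1.334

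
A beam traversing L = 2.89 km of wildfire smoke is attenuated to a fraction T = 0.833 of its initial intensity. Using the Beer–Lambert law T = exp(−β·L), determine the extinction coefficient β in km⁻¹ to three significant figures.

0.0632 km⁻¹

Beer–Lambert: T = exp(−βL) ⇒ β = −ln(T)/L = −ln(0.833)/2.89 = 0.1827/2.89 = 0.06323 km⁻¹.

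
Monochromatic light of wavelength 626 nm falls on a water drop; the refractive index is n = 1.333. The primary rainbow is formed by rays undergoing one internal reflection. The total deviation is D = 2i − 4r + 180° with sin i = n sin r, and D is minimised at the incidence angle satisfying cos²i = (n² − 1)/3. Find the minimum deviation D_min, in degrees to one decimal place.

137.9°

cos²i = (1.77689 − 1)/3 = 0.25896; i = arccos(0.50888) = 59.410°.
sin r = sin 59.410°/1.333 = 0.64579; r = 40.225°.
D_min = 2·59.410° − 4·40.225° + 180° = 137.922°.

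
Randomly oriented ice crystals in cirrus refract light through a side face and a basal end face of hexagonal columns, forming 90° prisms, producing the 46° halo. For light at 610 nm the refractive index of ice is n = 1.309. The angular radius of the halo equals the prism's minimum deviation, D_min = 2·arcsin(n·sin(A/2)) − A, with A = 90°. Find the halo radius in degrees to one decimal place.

n·sin(A/2) = 1.309 × sin 45° = 1.309 × 0.7071 = 0.9256.
D_min = 2·arcsin(0.9256) − 90° = 2 × 67.759° − 90° = 45.519°.

45.5°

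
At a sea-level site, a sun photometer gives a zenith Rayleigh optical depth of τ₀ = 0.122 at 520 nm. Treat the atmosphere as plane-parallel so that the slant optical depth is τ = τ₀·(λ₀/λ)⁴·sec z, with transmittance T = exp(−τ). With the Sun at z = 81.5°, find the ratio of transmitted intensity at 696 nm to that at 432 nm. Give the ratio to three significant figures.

4.37

Airmass: sec 81.5° = 6.7655.
τ(696 nm) = 0.122 × (520/696)⁴ × 6.7655 = 0.122 × 0.3116 × 6.7655 = 0.2572.
τ(432 nm) = 0.122 × (520/432)⁴ × 6.7655 = 0.122 × 2.0993 × 6.7655 = 1.7328.
T(696)/T(432) = exp(τ_B − τ_A) = exp(1.4756) = 4.3735.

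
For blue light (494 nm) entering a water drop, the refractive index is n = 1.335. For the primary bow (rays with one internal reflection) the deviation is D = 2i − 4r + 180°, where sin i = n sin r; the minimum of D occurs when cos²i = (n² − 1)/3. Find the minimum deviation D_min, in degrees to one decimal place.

cos²i = (1.78222 − 1)/3 = 0.26074; i = arccos(0.51063) = 59.294°.
sin r = sin 59.294°/1.335 = 0.64405; r = 40.094°.
D_min = 2·59.294° − 4·40.094° + 180° = 138.212°.

138.2°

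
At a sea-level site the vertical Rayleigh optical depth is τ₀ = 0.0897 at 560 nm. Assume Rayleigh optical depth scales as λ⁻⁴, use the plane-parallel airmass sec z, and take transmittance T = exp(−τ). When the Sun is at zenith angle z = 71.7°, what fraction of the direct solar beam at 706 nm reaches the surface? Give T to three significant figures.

sec 71.7° = 3.1848.
τ = 0.0897 × (560/706)⁴ × 3.1848 = 0.0897 × 0.3959 × 3.1848 = 0.1131.
T = exp(−0.1131) = 0.8931.

0.893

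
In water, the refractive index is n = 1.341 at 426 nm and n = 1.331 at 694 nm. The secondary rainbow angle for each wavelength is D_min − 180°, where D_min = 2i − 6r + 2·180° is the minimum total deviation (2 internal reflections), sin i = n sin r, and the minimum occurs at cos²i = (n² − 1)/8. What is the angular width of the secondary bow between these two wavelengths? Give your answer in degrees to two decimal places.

At 426 nm (n = 1.341): cos²i = 0.09979 → i = 71.586°, r = 45.034°, D_min = 232.966°, rainbow angle = 52.966°.
At 694 nm (n = 1.331): cos²i = 0.09645 → i = 71.907°, r = 45.575°, D_min = 230.365°, rainbow angle = 50.365°.
Angular width = |52.966° − 50.365°| = 2.601°.

2.60°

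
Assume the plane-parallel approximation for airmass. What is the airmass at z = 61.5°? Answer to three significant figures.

2.10

X = sec z = 1/cos 61.5° = 1/0.4772 = 2.0957.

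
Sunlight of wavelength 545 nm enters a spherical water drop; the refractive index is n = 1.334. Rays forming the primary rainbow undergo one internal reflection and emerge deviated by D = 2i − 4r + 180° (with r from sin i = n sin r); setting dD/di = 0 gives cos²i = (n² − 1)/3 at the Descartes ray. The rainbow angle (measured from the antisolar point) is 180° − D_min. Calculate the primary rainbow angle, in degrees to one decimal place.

41.9°

cos²i = (1.77956 − 1)/3 = 0.25985; i = arccos(0.50976) = 59.352°.
sin r = sin 59.352°/1.334 = 0.64492; r = 40.159°.
D_min = 2·59.352° − 4·40.159° + 180° = 138.067°.
Rainbow angle = 180° − D_min = 41.933°.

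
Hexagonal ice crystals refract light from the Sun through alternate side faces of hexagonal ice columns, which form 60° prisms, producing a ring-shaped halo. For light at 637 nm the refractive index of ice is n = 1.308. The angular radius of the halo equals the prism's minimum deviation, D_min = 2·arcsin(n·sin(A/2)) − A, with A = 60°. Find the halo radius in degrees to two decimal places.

n·sin(A/2) = 1.308 × sin 30° = 1.308 × 0.5000 = 0.6540.
D_min = 2·arcsin(0.6540) − 60° = 2 × 40.844° − 60° = 21.688°.

21.69°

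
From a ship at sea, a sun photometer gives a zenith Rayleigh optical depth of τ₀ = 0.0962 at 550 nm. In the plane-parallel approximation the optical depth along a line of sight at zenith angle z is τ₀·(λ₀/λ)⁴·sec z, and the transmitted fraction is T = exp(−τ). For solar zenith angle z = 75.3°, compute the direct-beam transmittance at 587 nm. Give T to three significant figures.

sec 75.3° = 3.9408.
τ = 0.0962 × (550/587)⁴ × 3.9408 = 0.0962 × 0.7707 × 3.9408 = 0.2922.
T = exp(−0.2922) = 0.7466.

0.747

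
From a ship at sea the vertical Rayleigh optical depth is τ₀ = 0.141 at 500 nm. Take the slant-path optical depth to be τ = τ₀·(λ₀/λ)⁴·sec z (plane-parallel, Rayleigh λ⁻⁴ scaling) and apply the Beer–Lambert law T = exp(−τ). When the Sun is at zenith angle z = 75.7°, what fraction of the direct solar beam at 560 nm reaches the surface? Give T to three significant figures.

0.696

sec 75.7° = 4.0486.
τ = 0.141 × (500/560)⁴ × 4.0486 = 0.141 × 0.6355 × 4.0486 = 0.3628.
T = exp(−0.3628) = 0.6957.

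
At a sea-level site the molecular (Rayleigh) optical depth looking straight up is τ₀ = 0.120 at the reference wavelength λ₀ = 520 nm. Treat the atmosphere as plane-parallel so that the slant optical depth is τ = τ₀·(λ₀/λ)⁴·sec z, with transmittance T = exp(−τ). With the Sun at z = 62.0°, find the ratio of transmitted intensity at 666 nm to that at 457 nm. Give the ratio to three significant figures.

Airmass: sec 62.0° = 2.1301.
τ(666 nm) = 0.120 × (520/666)⁴ × 2.1301 = 0.120 × 0.3716 × 2.1301 = 0.0950.
τ(457 nm) = 0.120 × (520/457)⁴ × 2.1301 = 0.120 × 1.6763 × 2.1301 = 0.4285.
T(666)/T(457) = exp(τ_B − τ_A) = exp(0.3335) = 1.3958.

1.40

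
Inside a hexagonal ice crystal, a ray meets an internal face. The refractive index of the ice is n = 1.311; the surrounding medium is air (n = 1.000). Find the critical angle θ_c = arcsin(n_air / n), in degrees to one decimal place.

49.7°

sin θ_c = n_air / n = 1.000 / 1.311 = 0.7628.
θ_c = arcsin(0.7628) = 49.71°.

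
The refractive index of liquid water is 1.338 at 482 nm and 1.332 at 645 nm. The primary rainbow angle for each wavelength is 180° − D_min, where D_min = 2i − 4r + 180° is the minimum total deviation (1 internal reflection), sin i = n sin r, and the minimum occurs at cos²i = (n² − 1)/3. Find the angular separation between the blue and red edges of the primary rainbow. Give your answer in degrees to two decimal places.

0.87°

At 482 nm (n = 1.338): cos²i = 0.26341 → i = 59.120°, r = 39.899°, D_min = 138.643°, rainbow angle = 41.357°.
At 645 nm (n = 1.332): cos²i = 0.25807 → i = 59.469°, r = 40.290°, D_min = 137.776°, rainbow angle = 42.224°.
Angular width = |41.357° − 42.224°| = 0.867°.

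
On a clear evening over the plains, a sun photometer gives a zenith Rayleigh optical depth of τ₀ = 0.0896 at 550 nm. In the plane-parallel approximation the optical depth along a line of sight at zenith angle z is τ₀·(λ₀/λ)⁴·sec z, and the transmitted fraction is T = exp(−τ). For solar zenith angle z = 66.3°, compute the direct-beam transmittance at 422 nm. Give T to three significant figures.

0.526

sec 66.3° = 2.4879.
τ = 0.0896 × (550/422)⁴ × 2.4879 = 0.0896 × 2.8854 × 2.4879 = 0.6432.
T = exp(−0.6432) = 0.5256.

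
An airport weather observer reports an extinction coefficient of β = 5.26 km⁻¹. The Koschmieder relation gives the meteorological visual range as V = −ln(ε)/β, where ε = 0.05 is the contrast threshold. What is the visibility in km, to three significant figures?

0.570 km

V = −ln(0.05) / 5.26 = 2.996 / 5.26 = 0.5695 km.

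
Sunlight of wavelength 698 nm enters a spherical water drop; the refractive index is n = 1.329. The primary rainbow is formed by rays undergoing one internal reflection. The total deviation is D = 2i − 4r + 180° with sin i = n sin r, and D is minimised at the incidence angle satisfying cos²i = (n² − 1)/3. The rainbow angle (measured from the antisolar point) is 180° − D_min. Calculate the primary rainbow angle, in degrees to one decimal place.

42.7°

cos²i = (1.76624 − 1)/3 = 0.25541; i = arccos(0.50538) = 59.643°.
sin r = sin 59.643°/1.329 = 0.64928; r = 40.487°.
D_min = 2·59.643° − 4·40.487° + 180° = 137.337°.
Rainbow angle = 180° − D_min = 42.663°.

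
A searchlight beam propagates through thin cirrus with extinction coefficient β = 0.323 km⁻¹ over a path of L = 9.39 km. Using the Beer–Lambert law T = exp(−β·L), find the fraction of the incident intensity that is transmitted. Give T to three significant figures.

0.0482

τ = β·L = 0.323 × 9.39 = 3.0330.
T = exp(−3.0330) = 0.0482.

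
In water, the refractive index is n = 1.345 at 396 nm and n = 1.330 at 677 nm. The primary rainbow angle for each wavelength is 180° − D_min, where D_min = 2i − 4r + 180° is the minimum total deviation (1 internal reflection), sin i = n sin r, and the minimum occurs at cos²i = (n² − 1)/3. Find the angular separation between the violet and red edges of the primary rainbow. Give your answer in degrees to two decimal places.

2.15°

At 396 nm (n = 1.345): cos²i = 0.26967 → i = 58.715°, r = 39.448°, D_min = 139.635°, rainbow angle = 40.365°.
At 677 nm (n = 1.330): cos²i = 0.25630 → i = 59.585°, r = 40.422°, D_min = 137.484°, rainbow angle = 42.516°.
Angular width = |40.365° − 42.516°| = 2.152°.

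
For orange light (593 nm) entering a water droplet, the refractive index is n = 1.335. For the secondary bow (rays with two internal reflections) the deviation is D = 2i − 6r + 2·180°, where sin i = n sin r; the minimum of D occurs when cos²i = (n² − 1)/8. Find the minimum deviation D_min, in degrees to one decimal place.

cos²i = (1.78222 − 1)/8 = 0.09778; i = arccos(0.31269) = 71.778°.
sin r = sin 71.778°/1.335 = 0.71150; r = 45.357°.
D_min = 2·71.778° − 6·45.357° + 360° = 231.414°.

231.4°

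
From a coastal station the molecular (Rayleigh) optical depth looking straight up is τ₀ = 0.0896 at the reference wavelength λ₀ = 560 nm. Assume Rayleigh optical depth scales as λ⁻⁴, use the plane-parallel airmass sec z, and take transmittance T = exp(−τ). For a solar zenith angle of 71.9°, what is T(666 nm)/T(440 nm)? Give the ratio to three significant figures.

Airmass: sec 71.9° = 3.2188.
τ(666 nm) = 0.0896 × (560/666)⁴ × 3.2188 = 0.0896 × 0.4999 × 3.2188 = 0.1442.
τ(440 nm) = 0.0896 × (560/440)⁴ × 3.2188 = 0.0896 × 2.6239 × 3.2188 = 0.7567.
T(666)/T(440) = exp(τ_B − τ_A) = exp(0.6126) = 1.8452.

1.85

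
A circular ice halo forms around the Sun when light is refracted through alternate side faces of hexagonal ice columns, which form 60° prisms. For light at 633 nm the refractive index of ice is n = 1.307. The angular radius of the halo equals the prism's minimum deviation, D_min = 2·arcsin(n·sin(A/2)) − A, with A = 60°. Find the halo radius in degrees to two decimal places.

21.61°

n·sin(A/2) = 1.307 × sin 30° = 1.307 × 0.5000 = 0.6535.
D_min = 2·arcsin(0.6535) − 60° = 2 × 40.806° − 60° = 21.612°.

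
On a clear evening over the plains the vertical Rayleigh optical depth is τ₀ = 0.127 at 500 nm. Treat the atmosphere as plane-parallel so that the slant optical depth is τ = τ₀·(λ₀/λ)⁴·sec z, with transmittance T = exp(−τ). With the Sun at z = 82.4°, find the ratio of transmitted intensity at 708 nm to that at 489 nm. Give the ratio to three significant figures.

2.25

Airmass: sec 82.4° = 7.5611.
τ(708 nm) = 0.127 × (500/708)⁴ × 7.5611 = 0.127 × 0.2487 × 7.5611 = 0.2389.
τ(489 nm) = 0.127 × (500/489)⁴ × 7.5611 = 0.127 × 1.0931 × 7.5611 = 1.0496.
T(708)/T(489) = exp(τ_B − τ_A) = exp(0.8108) = 2.2496.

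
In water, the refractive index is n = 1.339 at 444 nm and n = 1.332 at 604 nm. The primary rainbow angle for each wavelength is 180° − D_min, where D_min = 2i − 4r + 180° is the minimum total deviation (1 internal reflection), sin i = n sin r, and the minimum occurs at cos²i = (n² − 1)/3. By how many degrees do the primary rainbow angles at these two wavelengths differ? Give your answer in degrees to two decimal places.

1.01°

At 444 nm (n = 1.339): cos²i = 0.26431 → i = 59.062°, r = 39.834°, D_min = 138.786°, rainbow angle = 41.214°.
At 604 nm (n = 1.332): cos²i = 0.25807 → i = 59.469°, r = 40.290°, D_min = 137.776°, rainbow angle = 42.224°.
Angular width = |41.214° − 42.224°| = 1.010°.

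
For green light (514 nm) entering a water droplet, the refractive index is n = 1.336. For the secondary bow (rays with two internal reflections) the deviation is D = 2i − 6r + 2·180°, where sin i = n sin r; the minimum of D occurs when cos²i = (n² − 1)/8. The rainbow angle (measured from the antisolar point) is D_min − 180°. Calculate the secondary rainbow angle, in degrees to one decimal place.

cos²i = (1.78490 − 1)/8 = 0.09811; i = arccos(0.31323) = 71.746°.
sin r = sin 71.746°/1.336 = 0.71084; r = 45.303°.
D_min = 2·71.746° − 6·45.303° + 360° = 231.674°.
Rainbow angle = D_min − 180° = 51.674°.

51.7°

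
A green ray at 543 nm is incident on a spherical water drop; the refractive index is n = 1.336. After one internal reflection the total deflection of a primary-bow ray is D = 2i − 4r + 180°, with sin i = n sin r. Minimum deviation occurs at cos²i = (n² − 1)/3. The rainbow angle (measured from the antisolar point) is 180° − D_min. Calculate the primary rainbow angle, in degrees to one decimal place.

41.6°

cos²i = (1.78490 − 1)/3 = 0.26163; i = arccos(0.51150) = 59.236°.
sin r = sin 59.236°/1.336 = 0.64318; r = 40.029°.
D_min = 2·59.236° − 4·40.029° + 180° = 138.356°.
Rainbow angle = 180° − D_min = 41.644°.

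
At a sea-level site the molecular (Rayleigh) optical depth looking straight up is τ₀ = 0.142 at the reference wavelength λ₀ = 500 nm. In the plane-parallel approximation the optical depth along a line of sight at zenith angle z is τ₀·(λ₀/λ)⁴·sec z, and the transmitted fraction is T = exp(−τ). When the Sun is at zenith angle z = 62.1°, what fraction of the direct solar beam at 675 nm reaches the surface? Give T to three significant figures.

0.913

sec 62.1° = 2.1371.
τ = 0.142 × (500/675)⁴ × 2.1371 = 0.142 × 0.3011 × 2.1371 = 0.0914.
T = exp(−0.0914) = 0.9127.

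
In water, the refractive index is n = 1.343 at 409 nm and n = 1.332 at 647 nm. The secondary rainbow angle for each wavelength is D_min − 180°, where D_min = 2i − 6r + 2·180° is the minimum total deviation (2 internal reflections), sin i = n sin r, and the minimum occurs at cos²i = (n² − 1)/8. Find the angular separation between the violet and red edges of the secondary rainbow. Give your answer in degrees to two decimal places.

2.85°

At 409 nm (n = 1.343): cos²i = 0.10046 → i = 71.522°, r = 44.928°, D_min = 233.478°, rainbow angle = 53.478°.
At 647 nm (n = 1.332): cos²i = 0.09678 → i = 71.875°, r = 45.520°, D_min = 230.628°, rainbow angle = 50.628°.
Angular width = |53.478° − 50.628°| = 2.849°.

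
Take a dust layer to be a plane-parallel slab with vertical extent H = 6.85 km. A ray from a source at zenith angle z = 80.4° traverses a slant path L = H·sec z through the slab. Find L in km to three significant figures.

41.1 km

sec z = 1/cos 80.4° = 5.9963.
L = 6.85 × 5.9963 = 41.075 km.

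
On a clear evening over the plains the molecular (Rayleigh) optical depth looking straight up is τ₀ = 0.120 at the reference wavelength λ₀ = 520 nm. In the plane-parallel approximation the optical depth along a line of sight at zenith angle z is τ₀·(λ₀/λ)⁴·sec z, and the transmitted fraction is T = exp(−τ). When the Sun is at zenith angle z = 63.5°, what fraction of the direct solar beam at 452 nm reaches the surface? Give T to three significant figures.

sec 63.5° = 2.2412.
τ = 0.120 × (520/452)⁴ × 2.2412 = 0.120 × 1.7517 × 2.2412 = 0.4711.
T = exp(−0.4711) = 0.6243.

0.624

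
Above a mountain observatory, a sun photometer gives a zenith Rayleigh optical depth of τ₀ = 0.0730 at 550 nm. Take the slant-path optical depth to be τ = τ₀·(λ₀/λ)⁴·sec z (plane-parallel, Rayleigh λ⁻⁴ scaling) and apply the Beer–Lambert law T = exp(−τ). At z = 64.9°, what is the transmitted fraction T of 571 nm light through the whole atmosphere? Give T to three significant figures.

0.862

sec 64.9° = 2.3574.
τ = 0.0730 × (550/571)⁴ × 2.3574 = 0.0730 × 0.8608 × 2.3574 = 0.1481.
T = exp(−0.1481) = 0.8623.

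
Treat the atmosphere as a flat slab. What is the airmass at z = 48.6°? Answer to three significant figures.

1.51

X = sec z = 1/cos 48.6° = 1/0.6613 = 1.5121.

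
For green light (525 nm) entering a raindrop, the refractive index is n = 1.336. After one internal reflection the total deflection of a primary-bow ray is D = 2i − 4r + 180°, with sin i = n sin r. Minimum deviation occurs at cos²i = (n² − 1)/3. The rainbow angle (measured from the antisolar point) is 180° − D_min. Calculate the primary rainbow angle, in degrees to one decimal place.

cos²i = (1.78490 − 1)/3 = 0.26163; i = arccos(0.51150) = 59.236°.
sin r = sin 59.236°/1.336 = 0.64318; r = 40.029°.
D_min = 2·59.236° − 4·40.029° + 180° = 138.356°.
Rainbow angle = 180° − D_min = 41.644°.

41.6°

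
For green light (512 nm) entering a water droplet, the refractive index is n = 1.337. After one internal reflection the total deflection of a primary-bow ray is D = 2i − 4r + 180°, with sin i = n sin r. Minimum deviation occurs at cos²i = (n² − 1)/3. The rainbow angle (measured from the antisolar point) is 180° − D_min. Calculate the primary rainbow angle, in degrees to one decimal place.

cos²i = (1.78757 − 1)/3 = 0.26252; i = arccos(0.51237) = 59.178°.
sin r = sin 59.178°/1.337 = 0.64231; r = 39.964°.
D_min = 2·59.178° − 4·39.964° + 180° = 138.500°.
Rainbow angle = 180° − D_min = 41.500°.

41.5°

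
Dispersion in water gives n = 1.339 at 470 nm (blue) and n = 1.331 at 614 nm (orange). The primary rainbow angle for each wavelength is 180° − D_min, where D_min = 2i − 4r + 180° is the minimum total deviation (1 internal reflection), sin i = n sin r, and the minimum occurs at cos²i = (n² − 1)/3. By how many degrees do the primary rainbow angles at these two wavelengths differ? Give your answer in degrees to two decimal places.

1.16°

At 470 nm (n = 1.339): cos²i = 0.26431 → i = 59.062°, r = 39.834°, D_min = 138.786°, rainbow angle = 41.214°.
At 614 nm (n = 1.331): cos²i = 0.25719 → i = 59.527°, r = 40.356°, D_min = 137.630°, rainbow angle = 42.370°.
Angular width = |41.214° − 42.370°| = 1.156°.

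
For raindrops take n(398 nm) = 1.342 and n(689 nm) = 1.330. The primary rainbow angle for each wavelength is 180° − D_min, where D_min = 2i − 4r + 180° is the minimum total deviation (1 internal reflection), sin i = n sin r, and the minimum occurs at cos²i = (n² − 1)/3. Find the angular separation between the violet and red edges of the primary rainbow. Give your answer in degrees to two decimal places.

1.73°

At 398 nm (n = 1.342): cos²i = 0.26699 → i = 58.888°, r = 39.641°, D_min = 139.213°, rainbow angle = 40.787°.
At 689 nm (n = 1.330): cos²i = 0.25630 → i = 59.585°, r = 40.422°, D_min = 137.484°, rainbow angle = 42.516°.
Angular width = |40.787° − 42.516°| = 1.729°.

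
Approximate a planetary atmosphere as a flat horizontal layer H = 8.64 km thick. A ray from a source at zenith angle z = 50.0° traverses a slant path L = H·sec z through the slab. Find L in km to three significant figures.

sec z = 1/cos 50.0° = 1.5557.
L = 8.64 × 1.5557 = 13.441 km.

13.4 km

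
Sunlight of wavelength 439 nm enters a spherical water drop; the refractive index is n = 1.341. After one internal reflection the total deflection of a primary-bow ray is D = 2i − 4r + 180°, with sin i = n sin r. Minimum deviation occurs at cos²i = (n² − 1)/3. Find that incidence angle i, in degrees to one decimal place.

cos²i = (1.341² − 1)/3 = (1.79828 − 1)/3 = 0.26609.
cos i = 0.51584, so i = 58.946°.

58.9°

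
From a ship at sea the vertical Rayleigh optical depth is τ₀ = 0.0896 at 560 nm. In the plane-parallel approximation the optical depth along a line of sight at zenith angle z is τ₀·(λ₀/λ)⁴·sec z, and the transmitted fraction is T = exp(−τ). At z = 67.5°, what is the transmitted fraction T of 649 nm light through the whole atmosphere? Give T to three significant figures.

0.878

sec 67.5° = 2.6131.
τ = 0.0896 × (560/649)⁴ × 2.6131 = 0.0896 × 0.5543 × 2.6131 = 0.1298.
T = exp(−0.1298) = 0.8783.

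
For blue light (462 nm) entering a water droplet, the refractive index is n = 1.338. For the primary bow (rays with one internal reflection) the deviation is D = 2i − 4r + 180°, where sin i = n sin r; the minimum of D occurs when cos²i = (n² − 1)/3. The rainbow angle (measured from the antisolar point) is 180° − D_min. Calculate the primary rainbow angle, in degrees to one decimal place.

41.4°

cos²i = (1.79024 − 1)/3 = 0.26341; i = arccos(0.51324) = 59.120°.
sin r = sin 59.120°/1.338 = 0.64144; r = 39.899°.
D_min = 2·59.120° − 4·39.899° + 180° = 138.643°.
Rainbow angle = 180° − D_min = 41.357°.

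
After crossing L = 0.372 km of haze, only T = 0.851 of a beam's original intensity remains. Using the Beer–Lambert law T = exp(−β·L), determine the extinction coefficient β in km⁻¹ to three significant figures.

0.434 km⁻¹

Beer–Lambert: T = exp(−βL) ⇒ β = −ln(T)/L = −ln(0.851)/0.372 = 0.1613/0.372 = 0.4337 km⁻¹.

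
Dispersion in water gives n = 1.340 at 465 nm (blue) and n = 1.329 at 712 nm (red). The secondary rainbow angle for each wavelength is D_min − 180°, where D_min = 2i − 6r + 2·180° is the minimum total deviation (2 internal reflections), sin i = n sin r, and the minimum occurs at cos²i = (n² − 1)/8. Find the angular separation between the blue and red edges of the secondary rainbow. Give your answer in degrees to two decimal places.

At 465 nm (n = 1.340): cos²i = 0.09945 → i = 71.618°, r = 45.088°, D_min = 232.709°, rainbow angle = 52.709°.
At 712 nm (n = 1.329): cos²i = 0.09578 → i = 71.972°, r = 45.685°, D_min = 229.837°, rainbow angle = 49.837°.
Angular width = |52.709° − 49.837°| = 2.872°.

2.87°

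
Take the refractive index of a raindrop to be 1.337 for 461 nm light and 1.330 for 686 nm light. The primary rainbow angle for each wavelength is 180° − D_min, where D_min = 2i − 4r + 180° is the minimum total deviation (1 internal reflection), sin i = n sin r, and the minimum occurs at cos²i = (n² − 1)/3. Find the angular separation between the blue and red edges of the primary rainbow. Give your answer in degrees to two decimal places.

1.02°

At 461 nm (n = 1.337): cos²i = 0.26252 → i = 59.178°, r = 39.964°, D_min = 138.500°, rainbow angle = 41.500°.
At 686 nm (n = 1.330): cos²i = 0.25630 → i = 59.585°, r = 40.422°, D_min = 137.484°, rainbow angle = 42.516°.
Angular width = |41.500° − 42.516°| = 1.016°.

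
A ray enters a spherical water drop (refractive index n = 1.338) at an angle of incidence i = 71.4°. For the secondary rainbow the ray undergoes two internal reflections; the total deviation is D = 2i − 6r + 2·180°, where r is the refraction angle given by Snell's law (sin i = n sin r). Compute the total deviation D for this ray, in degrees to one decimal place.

sin r = sin 71.4° / 1.338 = 0.9478/1.338 = 0.7083; r = 45.10°.
D = 2·71.4° − 6·45.10° + 2·180° = 142.80° − 270.60° + 360° = 232.20°.

232.2°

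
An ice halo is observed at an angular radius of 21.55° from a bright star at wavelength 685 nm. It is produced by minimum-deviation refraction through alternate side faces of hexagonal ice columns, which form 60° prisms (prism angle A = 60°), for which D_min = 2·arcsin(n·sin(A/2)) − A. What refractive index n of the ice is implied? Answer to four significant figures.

1.306

Rearranging: n = sin((D_min + A)/2) / sin(A/2).
(D_min + A)/2 = (21.55° + 60°)/2 = 40.775°.
n = sin 40.775° / sin 30° = 0.6531 / 0.5000 = 1.3062.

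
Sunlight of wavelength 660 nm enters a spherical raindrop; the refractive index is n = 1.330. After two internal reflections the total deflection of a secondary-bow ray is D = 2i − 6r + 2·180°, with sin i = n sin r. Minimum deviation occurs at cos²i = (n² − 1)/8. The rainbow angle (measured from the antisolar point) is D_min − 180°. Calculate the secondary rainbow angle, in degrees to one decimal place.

cos²i = (1.76890 − 1)/8 = 0.09611; i = arccos(0.31002) = 71.940°.
sin r = sin 71.940°/1.330 = 0.71483; r = 45.630°.
D_min = 2·71.940° − 6·45.630° + 360° = 230.101°.
Rainbow angle = D_min − 180° = 50.101°.

50.1°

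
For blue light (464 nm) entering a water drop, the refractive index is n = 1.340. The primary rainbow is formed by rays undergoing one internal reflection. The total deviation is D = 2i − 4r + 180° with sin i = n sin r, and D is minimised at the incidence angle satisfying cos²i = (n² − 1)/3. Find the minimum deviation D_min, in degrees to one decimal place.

cos²i = (1.79560 − 1)/3 = 0.26520; i = arccos(0.51498) = 59.004°.
sin r = sin 59.004°/1.340 = 0.63971; r = 39.770°.
D_min = 2·59.004° − 4·39.770° + 180° = 138.929°.

138.9°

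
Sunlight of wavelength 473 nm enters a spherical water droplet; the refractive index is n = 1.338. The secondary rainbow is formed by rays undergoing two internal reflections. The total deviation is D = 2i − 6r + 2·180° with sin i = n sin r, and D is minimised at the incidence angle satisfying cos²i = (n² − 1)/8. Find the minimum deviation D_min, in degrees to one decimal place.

cos²i = (1.79024 − 1)/8 = 0.09878; i = arccos(0.31429) = 71.682°.
sin r = sin 71.682°/1.338 = 0.70951; r = 45.195°.
D_min = 2·71.682° − 6·45.195° + 360° = 232.193°.

232.2°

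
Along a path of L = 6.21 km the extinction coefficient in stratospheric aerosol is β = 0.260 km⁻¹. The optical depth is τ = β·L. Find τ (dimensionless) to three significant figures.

1.61

τ = β·L = 0.260 × 6.21 = 1.6146.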